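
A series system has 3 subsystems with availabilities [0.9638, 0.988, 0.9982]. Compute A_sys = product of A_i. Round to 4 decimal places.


Subsystems: [0.9638, 0.988, 0.9982]
After subsystem 1 (A=0.9638): product = 0.9638
After subsystem 2 (A=0.988): product = 0.9522
After subsystem 3 (A=0.9982): product = 0.9505
A_sys = 0.9505

0.9505


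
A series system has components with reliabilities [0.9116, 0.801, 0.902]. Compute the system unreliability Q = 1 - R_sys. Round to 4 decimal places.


Components: [0.9116, 0.801, 0.902]
After component 1: product = 0.9116
After component 2: product = 0.7302
After component 3: product = 0.6586
R_sys = 0.6586
Q = 1 - 0.6586 = 0.3414

0.3414


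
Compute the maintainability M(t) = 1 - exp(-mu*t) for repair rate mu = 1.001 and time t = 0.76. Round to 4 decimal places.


mu = 1.001, t = 0.76
mu * t = 1.001 * 0.76 = 0.7608
exp(-0.7608) = 0.4673
M(t) = 1 - 0.4673
M(t) = 0.5327

0.5327


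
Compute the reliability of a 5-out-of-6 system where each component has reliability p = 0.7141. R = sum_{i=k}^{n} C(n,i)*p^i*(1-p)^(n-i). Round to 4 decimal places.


k = 5, n = 6, p = 0.7141
i=5: C(6,5)=6 * 0.7141^5 * 0.2859^1 = 0.3185
i=6: C(6,6)=1 * 0.7141^6 * 0.2859^0 = 0.1326
R = sum of terms = 0.4511

0.4511


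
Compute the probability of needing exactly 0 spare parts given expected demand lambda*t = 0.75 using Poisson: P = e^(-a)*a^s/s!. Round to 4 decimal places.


a = 0.75, s = 0
e^(-a) = e^(-0.75) = 0.4724
a^s = 0.75^0 = 1.0
s! = 1
P = 0.4724 * 1.0 / 1
P = 0.4724

0.4724


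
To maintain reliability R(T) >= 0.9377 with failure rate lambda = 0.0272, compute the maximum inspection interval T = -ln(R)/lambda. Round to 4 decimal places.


R_target = 0.9377
lambda = 0.0272
-ln(0.9377) = 0.0643
T = 0.0643 / 0.0272
T = 2.3649

2.3649


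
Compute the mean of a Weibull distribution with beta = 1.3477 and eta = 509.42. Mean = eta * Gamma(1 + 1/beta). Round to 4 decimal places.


beta = 1.3477, eta = 509.42
1/beta = 0.742
1 + 1/beta = 1.742
Gamma(1.742) = 0.9173
Mean = 509.42 * 0.9173
Mean = 467.2748

467.2748


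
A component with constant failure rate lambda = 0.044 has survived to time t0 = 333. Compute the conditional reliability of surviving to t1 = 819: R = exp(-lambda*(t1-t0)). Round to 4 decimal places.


lambda = 0.044
t0 = 333, t1 = 819
t1 - t0 = 486
lambda * (t1-t0) = 0.044 * 486 = 21.384
R = exp(-21.384)
R = 0.0

0.0


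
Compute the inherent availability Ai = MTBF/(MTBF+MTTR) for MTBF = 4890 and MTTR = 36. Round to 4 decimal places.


MTBF = 4890
MTTR = 36
MTBF + MTTR = 4926
Ai = 4890 / 4926
Ai = 0.9927

0.9927


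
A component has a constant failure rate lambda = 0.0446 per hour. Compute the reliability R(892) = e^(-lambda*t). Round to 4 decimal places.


lambda = 0.0446
t = 892
lambda * t = 39.7832
R(t) = e^(-39.7832)
R(t) = 0.0

0.0


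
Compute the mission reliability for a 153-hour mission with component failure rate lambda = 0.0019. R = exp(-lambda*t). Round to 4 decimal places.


lambda = 0.0019
mission_time = 153
lambda * t = 0.0019 * 153 = 0.2907
R = exp(-0.2907)
R = 0.7477

0.7477


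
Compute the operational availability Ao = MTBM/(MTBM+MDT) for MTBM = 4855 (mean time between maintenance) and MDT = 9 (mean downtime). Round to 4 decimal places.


MTBM = 4855
MDT = 9
MTBM + MDT = 4864
Ao = 4855 / 4864
Ao = 0.9981

0.9981


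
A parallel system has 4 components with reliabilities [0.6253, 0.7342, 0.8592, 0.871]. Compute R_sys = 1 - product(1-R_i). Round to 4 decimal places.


Components: [0.6253, 0.7342, 0.8592, 0.871]
(1 - 0.6253) = 0.3747, running product = 0.3747
(1 - 0.7342) = 0.2658, running product = 0.0996
(1 - 0.8592) = 0.1408, running product = 0.014
(1 - 0.871) = 0.129, running product = 0.0018
Product of (1-R_i) = 0.0018
R_sys = 1 - 0.0018 = 0.9982

0.9982


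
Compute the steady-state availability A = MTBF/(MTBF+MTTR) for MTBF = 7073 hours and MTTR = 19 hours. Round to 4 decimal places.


MTBF = 7073
MTTR = 19
MTBF + MTTR = 7092
A = 7073 / 7092
A = 0.9973

0.9973


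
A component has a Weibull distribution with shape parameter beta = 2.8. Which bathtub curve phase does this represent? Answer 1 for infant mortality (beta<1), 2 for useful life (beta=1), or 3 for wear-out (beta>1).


beta = 2.8
Compare beta to 1:
beta < 1 => infant mortality (phase 1)
beta = 1 => useful life (phase 2)
beta > 1 => wear-out (phase 3)
Since beta = 2.8, this is wear-out (increasing failure rate)
Phase = 3

3


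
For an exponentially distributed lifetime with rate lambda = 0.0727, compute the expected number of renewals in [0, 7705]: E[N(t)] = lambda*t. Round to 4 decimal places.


lambda = 0.0727
t = 7705
E[N(t)] = lambda * t
E[N(t)] = 0.0727 * 7705
E[N(t)] = 560.1535

560.1535


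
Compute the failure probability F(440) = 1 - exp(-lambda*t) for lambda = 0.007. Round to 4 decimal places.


lambda = 0.007, t = 440
lambda * t = 3.08
exp(-3.08) = 0.046
F(t) = 1 - 0.046
F(t) = 0.954

0.954


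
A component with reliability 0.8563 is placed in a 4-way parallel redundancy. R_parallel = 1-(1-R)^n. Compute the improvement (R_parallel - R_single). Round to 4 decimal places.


R_single = 0.8563, n = 4
1 - R_single = 0.1437
(1 - R_single)^n = 0.1437^4 = 0.0004
R_parallel = 1 - 0.0004 = 0.9996
Improvement = 0.9996 - 0.8563
Improvement = 0.1433

0.1433


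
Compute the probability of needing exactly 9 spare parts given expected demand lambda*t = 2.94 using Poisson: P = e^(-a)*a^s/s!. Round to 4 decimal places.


a = 2.94, s = 9
e^(-a) = e^(-2.94) = 0.0529
a^s = 2.94^9 = 16410.6572
s! = 362880
P = 0.0529 * 16410.6572 / 362880
P = 0.0024

0.0024


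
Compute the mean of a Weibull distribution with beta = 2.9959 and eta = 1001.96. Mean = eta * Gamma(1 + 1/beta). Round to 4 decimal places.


beta = 2.9959, eta = 1001.96
1/beta = 0.3338
1 + 1/beta = 1.3338
Gamma(1.3338) = 0.8929
Mean = 1001.96 * 0.8929
Mean = 894.676

894.676


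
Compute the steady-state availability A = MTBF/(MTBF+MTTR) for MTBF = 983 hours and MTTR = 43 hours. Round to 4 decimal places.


MTBF = 983
MTTR = 43
MTBF + MTTR = 1026
A = 983 / 1026
A = 0.9581

0.9581


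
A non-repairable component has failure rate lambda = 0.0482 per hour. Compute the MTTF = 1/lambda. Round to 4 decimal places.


lambda = 0.0482
MTTF = 1 / 0.0482
MTTF = 20.7469

20.7469


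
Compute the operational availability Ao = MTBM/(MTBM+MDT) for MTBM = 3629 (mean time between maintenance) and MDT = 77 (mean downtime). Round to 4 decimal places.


MTBM = 3629
MDT = 77
MTBM + MDT = 3706
Ao = 3629 / 3706
Ao = 0.9792

0.9792


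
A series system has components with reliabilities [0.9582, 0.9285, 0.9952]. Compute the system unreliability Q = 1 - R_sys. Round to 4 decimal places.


Components: [0.9582, 0.9285, 0.9952]
After component 1: product = 0.9582
After component 2: product = 0.8897
After component 3: product = 0.8854
R_sys = 0.8854
Q = 1 - 0.8854 = 0.1146

0.1146


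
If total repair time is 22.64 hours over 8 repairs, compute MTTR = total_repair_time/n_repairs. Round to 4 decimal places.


total_repair_time = 22.64
n_repairs = 8
MTTR = 22.64 / 8
MTTR = 2.83

2.83


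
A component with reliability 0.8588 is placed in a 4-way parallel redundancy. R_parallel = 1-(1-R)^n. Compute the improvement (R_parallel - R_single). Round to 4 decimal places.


R_single = 0.8588, n = 4
1 - R_single = 0.1412
(1 - R_single)^n = 0.1412^4 = 0.0004
R_parallel = 1 - 0.0004 = 0.9996
Improvement = 0.9996 - 0.8588
Improvement = 0.1408

0.1408


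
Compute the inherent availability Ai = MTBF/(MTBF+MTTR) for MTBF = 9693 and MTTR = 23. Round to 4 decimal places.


MTBF = 9693
MTTR = 23
MTBF + MTTR = 9716
Ai = 9693 / 9716
Ai = 0.9976

0.9976


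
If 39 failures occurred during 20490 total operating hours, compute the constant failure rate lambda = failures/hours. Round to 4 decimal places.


failures = 39
total_hours = 20490
lambda = 39 / 20490
lambda = 0.0019

0.0019


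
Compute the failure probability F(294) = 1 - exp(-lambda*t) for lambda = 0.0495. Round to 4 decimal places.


lambda = 0.0495, t = 294
lambda * t = 14.553
exp(-14.553) = 0.0
F(t) = 1 - 0.0
F(t) = 1.0

1.0


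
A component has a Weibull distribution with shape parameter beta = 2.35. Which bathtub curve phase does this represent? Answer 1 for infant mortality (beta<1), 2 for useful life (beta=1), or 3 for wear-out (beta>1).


beta = 2.35
Compare beta to 1:
beta < 1 => infant mortality (phase 1)
beta = 1 => useful life (phase 2)
beta > 1 => wear-out (phase 3)
Since beta = 2.35, this is wear-out (increasing failure rate)
Phase = 3

3


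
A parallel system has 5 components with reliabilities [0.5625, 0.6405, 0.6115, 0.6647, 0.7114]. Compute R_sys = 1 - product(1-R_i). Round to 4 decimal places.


Components: [0.5625, 0.6405, 0.6115, 0.6647, 0.7114]
(1 - 0.5625) = 0.4375, running product = 0.4375
(1 - 0.6405) = 0.3595, running product = 0.1573
(1 - 0.6115) = 0.3885, running product = 0.0611
(1 - 0.6647) = 0.3353, running product = 0.0205
(1 - 0.7114) = 0.2886, running product = 0.0059
Product of (1-R_i) = 0.0059
R_sys = 1 - 0.0059 = 0.9941

0.9941


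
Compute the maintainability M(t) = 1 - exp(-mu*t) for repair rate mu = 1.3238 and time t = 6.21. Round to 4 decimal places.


mu = 1.3238, t = 6.21
mu * t = 1.3238 * 6.21 = 8.2208
exp(-8.2208) = 0.0003
M(t) = 1 - 0.0003
M(t) = 0.9997

0.9997


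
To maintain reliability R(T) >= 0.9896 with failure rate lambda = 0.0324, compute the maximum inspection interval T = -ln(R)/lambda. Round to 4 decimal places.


R_target = 0.9896
lambda = 0.0324
-ln(0.9896) = 0.0105
T = 0.0105 / 0.0324
T = 0.3227

0.3227


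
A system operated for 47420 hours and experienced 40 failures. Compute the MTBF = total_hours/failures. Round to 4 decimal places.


total_hours = 47420
failures = 40
MTBF = 47420 / 40
MTBF = 1185.5

1185.5


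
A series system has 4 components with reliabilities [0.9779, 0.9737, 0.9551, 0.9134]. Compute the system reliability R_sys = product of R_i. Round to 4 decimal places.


Components: [0.9779, 0.9737, 0.9551, 0.9134]
After component 1 (R=0.9779): product = 0.9779
After component 2 (R=0.9737): product = 0.9522
After component 3 (R=0.9551): product = 0.9094
After component 4 (R=0.9134): product = 0.8307
R_sys = 0.8307

0.8307


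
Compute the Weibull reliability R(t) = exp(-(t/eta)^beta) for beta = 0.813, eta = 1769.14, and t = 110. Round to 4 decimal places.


beta = 0.813, eta = 1769.14, t = 110
t/eta = 110 / 1769.14 = 0.0622
(t/eta)^beta = 0.0622^0.813 = 0.1045
R(t) = exp(-0.1045)
R(t) = 0.9008

0.9008


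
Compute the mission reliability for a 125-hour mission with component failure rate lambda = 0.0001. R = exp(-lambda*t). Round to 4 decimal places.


lambda = 0.0001
mission_time = 125
lambda * t = 0.0001 * 125 = 0.0125
R = exp(-0.0125)
R = 0.9876

0.9876


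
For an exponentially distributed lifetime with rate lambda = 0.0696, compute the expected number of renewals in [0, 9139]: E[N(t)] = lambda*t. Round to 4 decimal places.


lambda = 0.0696
t = 9139
E[N(t)] = lambda * t
E[N(t)] = 0.0696 * 9139
E[N(t)] = 636.0744

636.0744


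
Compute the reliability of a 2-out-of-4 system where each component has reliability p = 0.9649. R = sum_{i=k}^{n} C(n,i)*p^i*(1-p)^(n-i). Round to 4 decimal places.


k = 2, n = 4, p = 0.9649
i=2: C(4,2)=6 * 0.9649^2 * 0.0351^2 = 0.0069
i=3: C(4,3)=4 * 0.9649^3 * 0.0351^1 = 0.1261
i=4: C(4,4)=1 * 0.9649^4 * 0.0351^0 = 0.8668
R = sum of terms = 0.9998

0.9998


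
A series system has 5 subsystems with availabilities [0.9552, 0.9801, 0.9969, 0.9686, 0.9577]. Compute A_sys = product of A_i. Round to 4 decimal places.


Subsystems: [0.9552, 0.9801, 0.9969, 0.9686, 0.9577]
After subsystem 1 (A=0.9552): product = 0.9552
After subsystem 2 (A=0.9801): product = 0.9362
After subsystem 3 (A=0.9969): product = 0.9333
After subsystem 4 (A=0.9686): product = 0.904
After subsystem 5 (A=0.9577): product = 0.8657
A_sys = 0.8657

0.8657


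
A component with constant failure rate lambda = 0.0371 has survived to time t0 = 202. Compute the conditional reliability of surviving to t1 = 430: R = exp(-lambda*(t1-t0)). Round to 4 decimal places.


lambda = 0.0371
t0 = 202, t1 = 430
t1 - t0 = 228
lambda * (t1-t0) = 0.0371 * 228 = 8.4588
R = exp(-8.4588)
R = 0.0002

0.0002


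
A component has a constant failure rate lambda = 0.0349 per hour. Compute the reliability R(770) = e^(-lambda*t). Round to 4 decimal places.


lambda = 0.0349
t = 770
lambda * t = 26.873
R(t) = e^(-26.873)
R(t) = 0.0

0.0


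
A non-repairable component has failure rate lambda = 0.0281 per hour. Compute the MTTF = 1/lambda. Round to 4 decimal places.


lambda = 0.0281
MTTF = 1 / 0.0281
MTTF = 35.5872

35.5872


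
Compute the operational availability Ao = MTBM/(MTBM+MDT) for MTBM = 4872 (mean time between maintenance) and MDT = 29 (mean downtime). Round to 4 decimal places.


MTBM = 4872
MDT = 29
MTBM + MDT = 4901
Ao = 4872 / 4901
Ao = 0.9941

0.9941


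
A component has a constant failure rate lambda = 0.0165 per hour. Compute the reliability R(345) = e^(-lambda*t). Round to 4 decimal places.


lambda = 0.0165
t = 345
lambda * t = 5.6925
R(t) = e^(-5.6925)
R(t) = 0.0034

0.0034


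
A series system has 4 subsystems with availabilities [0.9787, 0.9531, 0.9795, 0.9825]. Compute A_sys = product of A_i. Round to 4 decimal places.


Subsystems: [0.9787, 0.9531, 0.9795, 0.9825]
After subsystem 1 (A=0.9787): product = 0.9787
After subsystem 2 (A=0.9531): product = 0.9328
After subsystem 3 (A=0.9795): product = 0.9137
After subsystem 4 (A=0.9825): product = 0.8977
A_sys = 0.8977

0.8977


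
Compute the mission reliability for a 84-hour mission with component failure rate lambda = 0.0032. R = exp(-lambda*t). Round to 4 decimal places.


lambda = 0.0032
mission_time = 84
lambda * t = 0.0032 * 84 = 0.2688
R = exp(-0.2688)
R = 0.7643

0.7643


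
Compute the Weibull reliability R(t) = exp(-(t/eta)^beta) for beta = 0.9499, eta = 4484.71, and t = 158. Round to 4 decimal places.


beta = 0.9499, eta = 4484.71, t = 158
t/eta = 158 / 4484.71 = 0.0352
(t/eta)^beta = 0.0352^0.9499 = 0.0417
R(t) = exp(-0.0417)
R(t) = 0.9592

0.9592


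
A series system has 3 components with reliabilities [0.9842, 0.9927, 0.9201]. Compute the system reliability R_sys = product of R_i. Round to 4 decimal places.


Components: [0.9842, 0.9927, 0.9201]
After component 1 (R=0.9842): product = 0.9842
After component 2 (R=0.9927): product = 0.977
After component 3 (R=0.9201): product = 0.899
R_sys = 0.899

0.899


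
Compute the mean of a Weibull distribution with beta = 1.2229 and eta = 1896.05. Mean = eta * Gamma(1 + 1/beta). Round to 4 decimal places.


beta = 1.2229, eta = 1896.05
1/beta = 0.8177
1 + 1/beta = 1.8177
Gamma(1.8177) = 0.9362
Mean = 1896.05 * 0.9362
Mean = 1775.0998

1775.0998


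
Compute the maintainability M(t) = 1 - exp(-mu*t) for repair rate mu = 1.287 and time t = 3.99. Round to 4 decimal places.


mu = 1.287, t = 3.99
mu * t = 1.287 * 3.99 = 5.1351
exp(-5.1351) = 0.0059
M(t) = 1 - 0.0059
M(t) = 0.9941

0.9941


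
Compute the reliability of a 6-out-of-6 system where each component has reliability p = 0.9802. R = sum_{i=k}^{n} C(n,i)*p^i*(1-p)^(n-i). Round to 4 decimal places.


k = 6, n = 6, p = 0.9802
i=6: C(6,6)=1 * 0.9802^6 * 0.0198^0 = 0.8869
R = sum of terms = 0.8869

0.8869


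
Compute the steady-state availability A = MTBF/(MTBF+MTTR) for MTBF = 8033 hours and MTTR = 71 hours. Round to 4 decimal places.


MTBF = 8033
MTTR = 71
MTBF + MTTR = 8104
A = 8033 / 8104
A = 0.9912

0.9912


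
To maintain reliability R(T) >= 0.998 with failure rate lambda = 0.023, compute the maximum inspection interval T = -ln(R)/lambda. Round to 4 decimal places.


R_target = 0.998
lambda = 0.023
-ln(0.998) = 0.002
T = 0.002 / 0.023
T = 0.087

0.087


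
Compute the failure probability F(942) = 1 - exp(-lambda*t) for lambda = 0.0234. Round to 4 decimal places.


lambda = 0.0234, t = 942
lambda * t = 22.0428
exp(-22.0428) = 0.0
F(t) = 1 - 0.0
F(t) = 1.0

1.0


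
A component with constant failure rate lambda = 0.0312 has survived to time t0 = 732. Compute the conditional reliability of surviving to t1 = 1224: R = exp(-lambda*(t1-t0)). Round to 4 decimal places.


lambda = 0.0312
t0 = 732, t1 = 1224
t1 - t0 = 492
lambda * (t1-t0) = 0.0312 * 492 = 15.3504
R = exp(-15.3504)
R = 0.0

0.0


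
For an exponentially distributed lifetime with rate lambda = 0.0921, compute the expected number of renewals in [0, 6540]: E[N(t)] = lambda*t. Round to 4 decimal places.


lambda = 0.0921
t = 6540
E[N(t)] = lambda * t
E[N(t)] = 0.0921 * 6540
E[N(t)] = 602.334

602.334


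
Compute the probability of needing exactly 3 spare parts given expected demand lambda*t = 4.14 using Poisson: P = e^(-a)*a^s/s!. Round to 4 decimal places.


a = 4.14, s = 3
e^(-a) = e^(-4.14) = 0.0159
a^s = 4.14^3 = 70.9579
s! = 6
P = 0.0159 * 70.9579 / 6
P = 0.1883

0.1883


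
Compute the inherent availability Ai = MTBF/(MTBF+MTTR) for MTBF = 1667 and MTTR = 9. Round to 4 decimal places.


MTBF = 1667
MTTR = 9
MTBF + MTTR = 1676
Ai = 1667 / 1676
Ai = 0.9946

0.9946


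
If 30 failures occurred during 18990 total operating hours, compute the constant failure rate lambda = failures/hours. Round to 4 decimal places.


failures = 30
total_hours = 18990
lambda = 30 / 18990
lambda = 0.0016

0.0016


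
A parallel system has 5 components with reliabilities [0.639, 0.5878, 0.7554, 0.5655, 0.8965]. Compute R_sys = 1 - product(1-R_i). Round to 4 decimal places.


Components: [0.639, 0.5878, 0.7554, 0.5655, 0.8965]
(1 - 0.639) = 0.361, running product = 0.361
(1 - 0.5878) = 0.4122, running product = 0.1488
(1 - 0.7554) = 0.2446, running product = 0.0364
(1 - 0.5655) = 0.4345, running product = 0.0158
(1 - 0.8965) = 0.1035, running product = 0.0016
Product of (1-R_i) = 0.0016
R_sys = 1 - 0.0016 = 0.9984

0.9984


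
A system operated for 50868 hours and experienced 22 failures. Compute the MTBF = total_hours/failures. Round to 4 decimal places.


total_hours = 50868
failures = 22
MTBF = 50868 / 22
MTBF = 2312.1818

2312.1818


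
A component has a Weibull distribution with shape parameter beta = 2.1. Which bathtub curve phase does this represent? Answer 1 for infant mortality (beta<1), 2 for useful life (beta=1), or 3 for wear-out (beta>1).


beta = 2.1
Compare beta to 1:
beta < 1 => infant mortality (phase 1)
beta = 1 => useful life (phase 2)
beta > 1 => wear-out (phase 3)
Since beta = 2.1, this is wear-out (increasing failure rate)
Phase = 3

3


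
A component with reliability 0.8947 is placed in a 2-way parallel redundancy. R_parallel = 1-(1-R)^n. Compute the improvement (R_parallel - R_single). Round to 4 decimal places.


R_single = 0.8947, n = 2
1 - R_single = 0.1053
(1 - R_single)^n = 0.1053^2 = 0.0111
R_parallel = 1 - 0.0111 = 0.9889
Improvement = 0.9889 - 0.8947
Improvement = 0.0942

0.0942


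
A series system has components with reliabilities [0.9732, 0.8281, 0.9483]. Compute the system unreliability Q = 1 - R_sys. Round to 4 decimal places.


Components: [0.9732, 0.8281, 0.9483]
After component 1: product = 0.9732
After component 2: product = 0.8059
After component 3: product = 0.7642
R_sys = 0.7642
Q = 1 - 0.7642 = 0.2358

0.2358


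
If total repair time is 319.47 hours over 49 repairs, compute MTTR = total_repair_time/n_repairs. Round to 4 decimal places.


total_repair_time = 319.47
n_repairs = 49
MTTR = 319.47 / 49
MTTR = 6.5198

6.5198


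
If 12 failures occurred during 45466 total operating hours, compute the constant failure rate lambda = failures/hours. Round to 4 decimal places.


failures = 12
total_hours = 45466
lambda = 12 / 45466
lambda = 0.0003

0.0003


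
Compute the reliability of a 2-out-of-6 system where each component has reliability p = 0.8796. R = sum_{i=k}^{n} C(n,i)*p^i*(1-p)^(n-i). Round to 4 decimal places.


k = 2, n = 6, p = 0.8796
i=2: C(6,2)=15 * 0.8796^2 * 0.1204^4 = 0.0024
i=3: C(6,3)=20 * 0.8796^3 * 0.1204^3 = 0.0238
i=4: C(6,4)=15 * 0.8796^4 * 0.1204^2 = 0.1302
i=5: C(6,5)=6 * 0.8796^5 * 0.1204^1 = 0.3804
i=6: C(6,6)=1 * 0.8796^6 * 0.1204^0 = 0.4631
R = sum of terms = 0.9999

0.9999


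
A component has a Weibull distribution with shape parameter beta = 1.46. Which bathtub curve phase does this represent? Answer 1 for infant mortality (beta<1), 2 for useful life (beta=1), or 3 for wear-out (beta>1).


beta = 1.46
Compare beta to 1:
beta < 1 => infant mortality (phase 1)
beta = 1 => useful life (phase 2)
beta > 1 => wear-out (phase 3)
Since beta = 1.46, this is wear-out (increasing failure rate)
Phase = 3

3


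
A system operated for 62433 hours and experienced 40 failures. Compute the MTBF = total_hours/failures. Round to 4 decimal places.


total_hours = 62433
failures = 40
MTBF = 62433 / 40
MTBF = 1560.825

1560.825


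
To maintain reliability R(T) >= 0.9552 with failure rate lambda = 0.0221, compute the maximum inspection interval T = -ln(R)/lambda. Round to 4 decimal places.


R_target = 0.9552
lambda = 0.0221
-ln(0.9552) = 0.0458
T = 0.0458 / 0.0221
T = 2.074

2.074


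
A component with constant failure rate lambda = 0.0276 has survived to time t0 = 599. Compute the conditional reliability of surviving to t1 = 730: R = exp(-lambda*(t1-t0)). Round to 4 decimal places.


lambda = 0.0276
t0 = 599, t1 = 730
t1 - t0 = 131
lambda * (t1-t0) = 0.0276 * 131 = 3.6156
R = exp(-3.6156)
R = 0.0269

0.0269


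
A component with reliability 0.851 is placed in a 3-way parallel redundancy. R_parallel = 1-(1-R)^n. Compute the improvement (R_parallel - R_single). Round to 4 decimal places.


R_single = 0.851, n = 3
1 - R_single = 0.149
(1 - R_single)^n = 0.149^3 = 0.0033
R_parallel = 1 - 0.0033 = 0.9967
Improvement = 0.9967 - 0.851
Improvement = 0.1457

0.1457


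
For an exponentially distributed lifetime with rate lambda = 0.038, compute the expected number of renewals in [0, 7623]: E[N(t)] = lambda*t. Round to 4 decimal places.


lambda = 0.038
t = 7623
E[N(t)] = lambda * t
E[N(t)] = 0.038 * 7623
E[N(t)] = 289.674

289.674


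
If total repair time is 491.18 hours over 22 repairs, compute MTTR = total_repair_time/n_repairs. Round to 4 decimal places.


total_repair_time = 491.18
n_repairs = 22
MTTR = 491.18 / 22
MTTR = 22.3264

22.3264


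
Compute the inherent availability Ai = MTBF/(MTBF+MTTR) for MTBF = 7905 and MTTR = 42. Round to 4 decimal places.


MTBF = 7905
MTTR = 42
MTBF + MTTR = 7947
Ai = 7905 / 7947
Ai = 0.9947

0.9947


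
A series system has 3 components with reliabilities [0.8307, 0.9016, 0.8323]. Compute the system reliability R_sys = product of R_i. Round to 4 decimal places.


Components: [0.8307, 0.9016, 0.8323]
After component 1 (R=0.8307): product = 0.8307
After component 2 (R=0.9016): product = 0.749
After component 3 (R=0.8323): product = 0.6234
R_sys = 0.6234

0.6234


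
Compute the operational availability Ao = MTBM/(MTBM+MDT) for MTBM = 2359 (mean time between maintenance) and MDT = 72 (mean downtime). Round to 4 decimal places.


MTBM = 2359
MDT = 72
MTBM + MDT = 2431
Ao = 2359 / 2431
Ao = 0.9704

0.9704


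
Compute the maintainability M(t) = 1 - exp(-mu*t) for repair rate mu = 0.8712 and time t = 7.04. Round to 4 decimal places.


mu = 0.8712, t = 7.04
mu * t = 0.8712 * 7.04 = 6.1332
exp(-6.1332) = 0.0022
M(t) = 1 - 0.0022
M(t) = 0.9978

0.9978


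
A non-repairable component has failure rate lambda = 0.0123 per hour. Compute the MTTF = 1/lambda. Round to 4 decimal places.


lambda = 0.0123
MTTF = 1 / 0.0123
MTTF = 81.3008

81.3008


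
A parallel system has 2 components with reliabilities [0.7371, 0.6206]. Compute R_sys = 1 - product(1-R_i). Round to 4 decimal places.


Components: [0.7371, 0.6206]
(1 - 0.7371) = 0.2629, running product = 0.2629
(1 - 0.6206) = 0.3794, running product = 0.0997
Product of (1-R_i) = 0.0997
R_sys = 1 - 0.0997 = 0.9003

0.9003


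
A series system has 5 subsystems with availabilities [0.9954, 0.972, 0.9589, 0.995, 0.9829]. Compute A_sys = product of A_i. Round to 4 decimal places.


Subsystems: [0.9954, 0.972, 0.9589, 0.995, 0.9829]
After subsystem 1 (A=0.9954): product = 0.9954
After subsystem 2 (A=0.972): product = 0.9675
After subsystem 3 (A=0.9589): product = 0.9278
After subsystem 4 (A=0.995): product = 0.9231
After subsystem 5 (A=0.9829): product = 0.9073
A_sys = 0.9073

0.9073


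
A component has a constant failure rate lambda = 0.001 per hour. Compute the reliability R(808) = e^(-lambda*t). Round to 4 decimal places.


lambda = 0.001
t = 808
lambda * t = 0.808
R(t) = e^(-0.808)
R(t) = 0.4457

0.4457


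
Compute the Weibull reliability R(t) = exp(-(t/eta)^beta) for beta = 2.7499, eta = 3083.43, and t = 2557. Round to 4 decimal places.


beta = 2.7499, eta = 3083.43, t = 2557
t/eta = 2557 / 3083.43 = 0.8293
(t/eta)^beta = 0.8293^2.7499 = 0.5976
R(t) = exp(-0.5976)
R(t) = 0.5501

0.5501


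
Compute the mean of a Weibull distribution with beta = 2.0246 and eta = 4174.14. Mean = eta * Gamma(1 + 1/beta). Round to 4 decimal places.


beta = 2.0246, eta = 4174.14
1/beta = 0.4939
1 + 1/beta = 1.4939
Gamma(1.4939) = 0.886
Mean = 4174.14 * 0.886
Mean = 3698.4792

3698.4792


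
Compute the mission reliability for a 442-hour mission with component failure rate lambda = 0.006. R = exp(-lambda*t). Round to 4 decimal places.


lambda = 0.006
mission_time = 442
lambda * t = 0.006 * 442 = 2.652
R = exp(-2.652)
R = 0.0705

0.0705


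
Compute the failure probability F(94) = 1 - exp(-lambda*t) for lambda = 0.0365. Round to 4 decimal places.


lambda = 0.0365, t = 94
lambda * t = 3.431
exp(-3.431) = 0.0324
F(t) = 1 - 0.0324
F(t) = 0.9676

0.9676


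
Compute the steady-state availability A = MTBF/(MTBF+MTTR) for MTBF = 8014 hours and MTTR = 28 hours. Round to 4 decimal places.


MTBF = 8014
MTTR = 28
MTBF + MTTR = 8042
A = 8014 / 8042
A = 0.9965

0.9965


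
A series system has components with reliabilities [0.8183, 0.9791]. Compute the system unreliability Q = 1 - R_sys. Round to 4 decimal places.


Components: [0.8183, 0.9791]
After component 1: product = 0.8183
After component 2: product = 0.8012
R_sys = 0.8012
Q = 1 - 0.8012 = 0.1988

0.1988


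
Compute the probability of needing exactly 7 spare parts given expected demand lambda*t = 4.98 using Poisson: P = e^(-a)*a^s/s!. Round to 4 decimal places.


a = 4.98, s = 7
e^(-a) = e^(-4.98) = 0.0069
a^s = 4.98^7 = 75963.5757
s! = 5040
P = 0.0069 * 75963.5757 / 5040
P = 0.1036

0.1036


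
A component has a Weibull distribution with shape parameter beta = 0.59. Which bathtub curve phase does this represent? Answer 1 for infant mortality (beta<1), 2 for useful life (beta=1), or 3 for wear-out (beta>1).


beta = 0.59
Compare beta to 1:
beta < 1 => infant mortality (phase 1)
beta = 1 => useful life (phase 2)
beta > 1 => wear-out (phase 3)
Since beta = 0.59, this is infant mortality (decreasing failure rate)
Phase = 1

1


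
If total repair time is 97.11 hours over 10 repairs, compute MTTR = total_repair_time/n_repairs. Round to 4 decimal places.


total_repair_time = 97.11
n_repairs = 10
MTTR = 97.11 / 10
MTTR = 9.711

9.711


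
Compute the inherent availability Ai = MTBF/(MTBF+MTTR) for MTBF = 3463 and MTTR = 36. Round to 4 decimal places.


MTBF = 3463
MTTR = 36
MTBF + MTTR = 3499
Ai = 3463 / 3499
Ai = 0.9897

0.9897


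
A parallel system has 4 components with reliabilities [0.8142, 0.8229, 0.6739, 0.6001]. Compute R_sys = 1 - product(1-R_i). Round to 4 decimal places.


Components: [0.8142, 0.8229, 0.6739, 0.6001]
(1 - 0.8142) = 0.1858, running product = 0.1858
(1 - 0.8229) = 0.1771, running product = 0.0329
(1 - 0.6739) = 0.3261, running product = 0.0107
(1 - 0.6001) = 0.3999, running product = 0.0043
Product of (1-R_i) = 0.0043
R_sys = 1 - 0.0043 = 0.9957

0.9957


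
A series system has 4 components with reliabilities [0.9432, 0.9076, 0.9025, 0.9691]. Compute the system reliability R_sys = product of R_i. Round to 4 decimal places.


Components: [0.9432, 0.9076, 0.9025, 0.9691]
After component 1 (R=0.9432): product = 0.9432
After component 2 (R=0.9076): product = 0.856
After component 3 (R=0.9025): product = 0.7726
After component 4 (R=0.9691): product = 0.7487
R_sys = 0.7487

0.7487


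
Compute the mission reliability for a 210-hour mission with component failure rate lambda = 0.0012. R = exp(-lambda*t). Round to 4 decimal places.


lambda = 0.0012
mission_time = 210
lambda * t = 0.0012 * 210 = 0.252
R = exp(-0.252)
R = 0.7772

0.7772


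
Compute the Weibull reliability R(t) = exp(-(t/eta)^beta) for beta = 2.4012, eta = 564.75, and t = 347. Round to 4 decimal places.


beta = 2.4012, eta = 564.75, t = 347
t/eta = 347 / 564.75 = 0.6144
(t/eta)^beta = 0.6144^2.4012 = 0.3105
R(t) = exp(-0.3105)
R(t) = 0.7331

0.7331


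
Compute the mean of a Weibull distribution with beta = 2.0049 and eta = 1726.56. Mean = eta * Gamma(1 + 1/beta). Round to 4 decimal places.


beta = 2.0049, eta = 1726.56
1/beta = 0.4988
1 + 1/beta = 1.4988
Gamma(1.4988) = 0.8862
Mean = 1726.56 * 0.8862
Mean = 1530.0568

1530.0568


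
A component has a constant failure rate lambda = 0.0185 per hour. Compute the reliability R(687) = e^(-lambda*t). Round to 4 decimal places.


lambda = 0.0185
t = 687
lambda * t = 12.7095
R(t) = e^(-12.7095)
R(t) = 0.0

0.0


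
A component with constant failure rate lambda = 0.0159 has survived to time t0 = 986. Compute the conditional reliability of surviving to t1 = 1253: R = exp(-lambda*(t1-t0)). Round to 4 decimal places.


lambda = 0.0159
t0 = 986, t1 = 1253
t1 - t0 = 267
lambda * (t1-t0) = 0.0159 * 267 = 4.2453
R = exp(-4.2453)
R = 0.0143

0.0143


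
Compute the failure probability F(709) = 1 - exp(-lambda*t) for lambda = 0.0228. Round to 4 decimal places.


lambda = 0.0228, t = 709
lambda * t = 16.1652
exp(-16.1652) = 0.0
F(t) = 1 - 0.0
F(t) = 1.0

1.0


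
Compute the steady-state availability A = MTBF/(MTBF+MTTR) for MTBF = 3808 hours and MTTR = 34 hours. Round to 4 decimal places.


MTBF = 3808
MTTR = 34
MTBF + MTTR = 3842
A = 3808 / 3842
A = 0.9912

0.9912


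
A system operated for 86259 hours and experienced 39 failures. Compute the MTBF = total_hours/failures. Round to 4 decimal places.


total_hours = 86259
failures = 39
MTBF = 86259 / 39
MTBF = 2211.7692

2211.7692


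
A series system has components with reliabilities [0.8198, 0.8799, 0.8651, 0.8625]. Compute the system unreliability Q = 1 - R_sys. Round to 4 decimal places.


Components: [0.8198, 0.8799, 0.8651, 0.8625]
After component 1: product = 0.8198
After component 2: product = 0.7213
After component 3: product = 0.624
After component 4: product = 0.5382
R_sys = 0.5382
Q = 1 - 0.5382 = 0.4618

0.4618


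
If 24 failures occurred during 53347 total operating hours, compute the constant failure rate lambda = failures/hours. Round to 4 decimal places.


failures = 24
total_hours = 53347
lambda = 24 / 53347
lambda = 0.0004

0.0004


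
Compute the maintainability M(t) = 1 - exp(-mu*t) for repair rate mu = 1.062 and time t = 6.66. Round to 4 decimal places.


mu = 1.062, t = 6.66
mu * t = 1.062 * 6.66 = 7.0729
exp(-7.0729) = 0.0008
M(t) = 1 - 0.0008
M(t) = 0.9992

0.9992


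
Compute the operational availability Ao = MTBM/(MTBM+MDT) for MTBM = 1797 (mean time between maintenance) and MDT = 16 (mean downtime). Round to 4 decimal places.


MTBM = 1797
MDT = 16
MTBM + MDT = 1813
Ao = 1797 / 1813
Ao = 0.9912

0.9912


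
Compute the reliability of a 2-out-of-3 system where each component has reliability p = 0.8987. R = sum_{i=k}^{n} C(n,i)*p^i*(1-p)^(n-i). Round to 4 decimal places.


k = 2, n = 3, p = 0.8987
i=2: C(3,2)=3 * 0.8987^2 * 0.1013^1 = 0.2454
i=3: C(3,3)=1 * 0.8987^3 * 0.1013^0 = 0.7258
R = sum of terms = 0.9713

0.9713


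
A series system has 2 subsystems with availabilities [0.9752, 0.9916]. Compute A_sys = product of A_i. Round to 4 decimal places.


Subsystems: [0.9752, 0.9916]
After subsystem 1 (A=0.9752): product = 0.9752
After subsystem 2 (A=0.9916): product = 0.967
A_sys = 0.967

0.967


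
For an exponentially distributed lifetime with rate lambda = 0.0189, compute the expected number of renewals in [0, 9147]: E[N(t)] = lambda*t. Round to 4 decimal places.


lambda = 0.0189
t = 9147
E[N(t)] = lambda * t
E[N(t)] = 0.0189 * 9147
E[N(t)] = 172.8783

172.8783


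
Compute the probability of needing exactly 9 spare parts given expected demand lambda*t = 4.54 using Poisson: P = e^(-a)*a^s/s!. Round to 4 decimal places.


a = 4.54, s = 9
e^(-a) = e^(-4.54) = 0.0107
a^s = 4.54^9 = 819412.6716
s! = 362880
P = 0.0107 * 819412.6716 / 362880
P = 0.0241

0.0241


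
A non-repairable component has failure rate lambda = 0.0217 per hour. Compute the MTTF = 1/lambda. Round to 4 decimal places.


lambda = 0.0217
MTTF = 1 / 0.0217
MTTF = 46.0829

46.0829


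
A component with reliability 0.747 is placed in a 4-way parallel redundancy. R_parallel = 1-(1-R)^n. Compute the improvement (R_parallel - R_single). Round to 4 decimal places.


R_single = 0.747, n = 4
1 - R_single = 0.253
(1 - R_single)^n = 0.253^4 = 0.0041
R_parallel = 1 - 0.0041 = 0.9959
Improvement = 0.9959 - 0.747
Improvement = 0.2489

0.2489


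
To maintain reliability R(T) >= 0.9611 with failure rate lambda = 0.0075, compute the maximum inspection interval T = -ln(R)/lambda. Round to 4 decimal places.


R_target = 0.9611
lambda = 0.0075
-ln(0.9611) = 0.0397
T = 0.0397 / 0.0075
T = 5.2902

5.2902


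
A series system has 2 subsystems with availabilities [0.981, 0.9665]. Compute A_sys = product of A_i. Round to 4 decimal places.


Subsystems: [0.981, 0.9665]
After subsystem 1 (A=0.981): product = 0.981
After subsystem 2 (A=0.9665): product = 0.9481
A_sys = 0.9481

0.9481


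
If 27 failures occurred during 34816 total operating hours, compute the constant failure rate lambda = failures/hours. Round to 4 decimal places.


failures = 27
total_hours = 34816
lambda = 27 / 34816
lambda = 0.0008

0.0008


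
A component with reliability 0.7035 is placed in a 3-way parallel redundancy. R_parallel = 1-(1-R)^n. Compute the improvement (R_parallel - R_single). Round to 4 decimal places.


R_single = 0.7035, n = 3
1 - R_single = 0.2965
(1 - R_single)^n = 0.2965^3 = 0.0261
R_parallel = 1 - 0.0261 = 0.9739
Improvement = 0.9739 - 0.7035
Improvement = 0.2704

0.2704


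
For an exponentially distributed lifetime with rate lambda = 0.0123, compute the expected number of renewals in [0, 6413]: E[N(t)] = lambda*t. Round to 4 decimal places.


lambda = 0.0123
t = 6413
E[N(t)] = lambda * t
E[N(t)] = 0.0123 * 6413
E[N(t)] = 78.8799

78.8799


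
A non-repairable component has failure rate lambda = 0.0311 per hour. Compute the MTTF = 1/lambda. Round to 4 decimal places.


lambda = 0.0311
MTTF = 1 / 0.0311
MTTF = 32.1543

32.1543


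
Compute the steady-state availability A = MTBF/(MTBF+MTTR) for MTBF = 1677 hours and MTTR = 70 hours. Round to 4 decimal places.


MTBF = 1677
MTTR = 70
MTBF + MTTR = 1747
A = 1677 / 1747
A = 0.9599

0.9599


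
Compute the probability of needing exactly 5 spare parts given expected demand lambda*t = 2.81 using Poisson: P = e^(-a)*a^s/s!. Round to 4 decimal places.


a = 2.81, s = 5
e^(-a) = e^(-2.81) = 0.0602
a^s = 2.81^5 = 175.199
s! = 120
P = 0.0602 * 175.199 / 120
P = 0.0879

0.0879


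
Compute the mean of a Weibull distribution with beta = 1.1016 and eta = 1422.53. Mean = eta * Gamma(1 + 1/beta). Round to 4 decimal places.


beta = 1.1016, eta = 1422.53
1/beta = 0.9078
1 + 1/beta = 1.9078
Gamma(1.9078) = 0.9645
Mean = 1422.53 * 0.9645
Mean = 1371.9611

1371.9611


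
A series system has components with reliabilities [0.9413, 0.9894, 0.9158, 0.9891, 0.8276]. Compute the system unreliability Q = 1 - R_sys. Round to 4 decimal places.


Components: [0.9413, 0.9894, 0.9158, 0.9891, 0.8276]
After component 1: product = 0.9413
After component 2: product = 0.9313
After component 3: product = 0.8529
After component 4: product = 0.8436
After component 5: product = 0.6982
R_sys = 0.6982
Q = 1 - 0.6982 = 0.3018

0.3018


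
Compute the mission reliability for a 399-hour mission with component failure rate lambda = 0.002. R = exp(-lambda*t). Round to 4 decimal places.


lambda = 0.002
mission_time = 399
lambda * t = 0.002 * 399 = 0.798
R = exp(-0.798)
R = 0.4502

0.4502


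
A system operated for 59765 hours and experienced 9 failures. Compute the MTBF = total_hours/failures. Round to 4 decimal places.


total_hours = 59765
failures = 9
MTBF = 59765 / 9
MTBF = 6640.5556

6640.5556


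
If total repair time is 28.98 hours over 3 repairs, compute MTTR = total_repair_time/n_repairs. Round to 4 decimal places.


total_repair_time = 28.98
n_repairs = 3
MTTR = 28.98 / 3
MTTR = 9.66

9.66


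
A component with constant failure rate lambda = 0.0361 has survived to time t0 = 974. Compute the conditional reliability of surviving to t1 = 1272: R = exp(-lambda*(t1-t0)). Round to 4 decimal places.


lambda = 0.0361
t0 = 974, t1 = 1272
t1 - t0 = 298
lambda * (t1-t0) = 0.0361 * 298 = 10.7578
R = exp(-10.7578)
R = 0.0

0.0


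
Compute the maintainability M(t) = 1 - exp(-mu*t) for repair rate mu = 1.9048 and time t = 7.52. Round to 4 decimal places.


mu = 1.9048, t = 7.52
mu * t = 1.9048 * 7.52 = 14.3241
exp(-14.3241) = 0.0
M(t) = 1 - 0.0
M(t) = 1.0

1.0


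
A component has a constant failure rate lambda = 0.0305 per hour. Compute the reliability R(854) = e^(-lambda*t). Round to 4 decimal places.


lambda = 0.0305
t = 854
lambda * t = 26.047
R(t) = e^(-26.047)
R(t) = 0.0

0.0


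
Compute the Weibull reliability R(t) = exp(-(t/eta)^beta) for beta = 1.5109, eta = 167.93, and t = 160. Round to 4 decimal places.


beta = 1.5109, eta = 167.93, t = 160
t/eta = 160 / 167.93 = 0.9528
(t/eta)^beta = 0.9528^1.5109 = 0.9295
R(t) = exp(-0.9295)
R(t) = 0.3947

0.3947


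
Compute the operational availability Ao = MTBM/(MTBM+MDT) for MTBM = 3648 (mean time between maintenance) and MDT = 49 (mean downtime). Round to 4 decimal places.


MTBM = 3648
MDT = 49
MTBM + MDT = 3697
Ao = 3648 / 3697
Ao = 0.9867

0.9867


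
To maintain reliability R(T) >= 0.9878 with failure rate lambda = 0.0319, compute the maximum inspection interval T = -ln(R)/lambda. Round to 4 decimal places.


R_target = 0.9878
lambda = 0.0319
-ln(0.9878) = 0.0123
T = 0.0123 / 0.0319
T = 0.3848

0.3848


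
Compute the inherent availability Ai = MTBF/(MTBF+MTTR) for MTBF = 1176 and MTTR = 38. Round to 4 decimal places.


MTBF = 1176
MTTR = 38
MTBF + MTTR = 1214
Ai = 1176 / 1214
Ai = 0.9687

0.9687


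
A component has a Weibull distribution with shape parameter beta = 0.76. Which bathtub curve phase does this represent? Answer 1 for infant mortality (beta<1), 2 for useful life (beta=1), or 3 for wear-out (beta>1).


beta = 0.76
Compare beta to 1:
beta < 1 => infant mortality (phase 1)
beta = 1 => useful life (phase 2)
beta > 1 => wear-out (phase 3)
Since beta = 0.76, this is infant mortality (decreasing failure rate)
Phase = 1

1


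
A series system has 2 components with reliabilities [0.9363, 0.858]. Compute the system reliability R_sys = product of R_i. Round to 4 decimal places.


Components: [0.9363, 0.858]
After component 1 (R=0.9363): product = 0.9363
After component 2 (R=0.858): product = 0.8033
R_sys = 0.8033

0.8033


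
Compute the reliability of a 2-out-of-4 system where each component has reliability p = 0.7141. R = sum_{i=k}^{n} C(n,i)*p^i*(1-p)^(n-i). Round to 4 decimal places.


k = 2, n = 4, p = 0.7141
i=2: C(4,2)=6 * 0.7141^2 * 0.2859^2 = 0.2501
i=3: C(4,3)=4 * 0.7141^3 * 0.2859^1 = 0.4164
i=4: C(4,4)=1 * 0.7141^4 * 0.2859^0 = 0.26
R = sum of terms = 0.9266

0.9266


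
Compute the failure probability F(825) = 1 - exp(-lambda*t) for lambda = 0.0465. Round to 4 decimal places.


lambda = 0.0465, t = 825
lambda * t = 38.3625
exp(-38.3625) = 0.0
F(t) = 1 - 0.0
F(t) = 1.0

1.0
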